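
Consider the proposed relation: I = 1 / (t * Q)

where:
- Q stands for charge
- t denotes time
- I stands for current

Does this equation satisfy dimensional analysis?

No

Q (charge) has dimensions [I T].
t (time) has dimensions [T].
I (current) has dimensions [I].

Left side: [I]
Right side: [I^-1 T^-2]

The two sides have different dimensions, so the equation is NOT dimensionally consistent.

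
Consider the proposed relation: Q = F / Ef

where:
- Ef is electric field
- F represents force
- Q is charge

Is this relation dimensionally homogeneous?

Yes

Ef (electric field) has dimensions [I^-1 L M T^-3].
F (force) has dimensions [L M T^-2].
Q (charge) has dimensions [I T].

Left side: [I T]
Right side: [I T]

Both sides have the same dimensions, so the equation is dimensionally consistent.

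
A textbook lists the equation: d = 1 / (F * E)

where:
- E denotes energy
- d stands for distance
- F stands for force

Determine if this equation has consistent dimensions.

No

E (energy) has dimensions [L^2 M T^-2].
d (distance) has dimensions [L].
F (force) has dimensions [L M T^-2].

Left side: [L]
Right side: [L^-3 M^-2 T^4]

The two sides have different dimensions, so the equation is NOT dimensionally consistent.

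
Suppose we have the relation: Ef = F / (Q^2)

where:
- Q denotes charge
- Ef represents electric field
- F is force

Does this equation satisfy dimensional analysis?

No

Q (charge) has dimensions [I T].
Ef (electric field) has dimensions [I^-1 L M T^-3].
F (force) has dimensions [L M T^-2].

Left side: [I^-1 L M T^-3]
Right side: [I^-2 L M T^-4]

The two sides have different dimensions, so the equation is NOT dimensionally consistent.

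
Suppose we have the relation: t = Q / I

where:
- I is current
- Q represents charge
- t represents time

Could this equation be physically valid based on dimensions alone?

Yes

I (current) has dimensions [I].
Q (charge) has dimensions [I T].
t (time) has dimensions [T].

Left side: [T]
Right side: [T]

Both sides have the same dimensions, so the equation is dimensionally consistent.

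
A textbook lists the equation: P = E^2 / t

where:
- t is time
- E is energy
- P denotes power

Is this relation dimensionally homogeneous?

No

t (time) has dimensions [T].
E (energy) has dimensions [L^2 M T^-2].
P (power) has dimensions [L^2 M T^-3].

Left side: [L^2 M T^-3]
Right side: [L^4 M^2 T^-5]

The two sides have different dimensions, so the equation is NOT dimensionally consistent.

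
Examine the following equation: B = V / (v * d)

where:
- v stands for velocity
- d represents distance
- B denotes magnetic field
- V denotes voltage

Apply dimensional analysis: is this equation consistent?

Yes

v (velocity) has dimensions [L T^-1].
d (distance) has dimensions [L].
B (magnetic field) has dimensions [I^-1 M T^-2].
V (voltage) has dimensions [I^-1 L^2 M T^-3].

Left side: [I^-1 M T^-2]
Right side: [I^-1 M T^-2]

Both sides have the same dimensions, so the equation is dimensionally consistent.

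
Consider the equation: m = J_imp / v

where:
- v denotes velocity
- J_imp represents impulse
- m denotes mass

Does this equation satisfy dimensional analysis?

Yes

v (velocity) has dimensions [L T^-1].
J_imp (impulse) has dimensions [L M T^-1].
m (mass) has dimensions [M].

Left side: [M]
Right side: [M]

Both sides have the same dimensions, so the equation is dimensionally consistent.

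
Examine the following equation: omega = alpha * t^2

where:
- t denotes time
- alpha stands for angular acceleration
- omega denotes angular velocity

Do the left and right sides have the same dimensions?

No

t (time) has dimensions [T].
alpha (angular acceleration) has dimensions [T^-2].
omega (angular velocity) has dimensions [T^-1].

Left side: [T^-1]
Right side: [dimensionless]

The two sides have different dimensions, so the equation is NOT dimensionally consistent.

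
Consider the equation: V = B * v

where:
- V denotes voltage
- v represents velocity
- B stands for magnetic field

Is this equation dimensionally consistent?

No

V (voltage) has dimensions [I^-1 L^2 M T^-3].
v (velocity) has dimensions [L T^-1].
B (magnetic field) has dimensions [I^-1 M T^-2].

Left side: [I^-1 L^2 M T^-3]
Right side: [I^-1 L M T^-3]

The two sides have different dimensions, so the equation is NOT dimensionally consistent.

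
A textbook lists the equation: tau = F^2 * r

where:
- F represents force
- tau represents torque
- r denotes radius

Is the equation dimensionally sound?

No

F (force) has dimensions [L M T^-2].
tau (torque) has dimensions [L^2 M T^-2].
r (radius) has dimensions [L].

Left side: [L^2 M T^-2]
Right side: [L^3 M^2 T^-4]

The two sides have different dimensions, so the equation is NOT dimensionally consistent.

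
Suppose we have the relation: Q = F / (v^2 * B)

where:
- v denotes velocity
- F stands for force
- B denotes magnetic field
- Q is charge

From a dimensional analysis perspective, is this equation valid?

No

v (velocity) has dimensions [L T^-1].
F (force) has dimensions [L M T^-2].
B (magnetic field) has dimensions [I^-1 M T^-2].
Q (charge) has dimensions [I T].

Left side: [I T]
Right side: [I L^-1 T^2]

The two sides have different dimensions, so the equation is NOT dimensionally consistent.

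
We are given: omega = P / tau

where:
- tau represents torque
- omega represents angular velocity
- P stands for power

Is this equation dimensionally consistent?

Yes

tau (torque) has dimensions [L^2 M T^-2].
omega (angular velocity) has dimensions [T^-1].
P (power) has dimensions [L^2 M T^-3].

Left side: [T^-1]
Right side: [T^-1]

Both sides have the same dimensions, so the equation is dimensionally consistent.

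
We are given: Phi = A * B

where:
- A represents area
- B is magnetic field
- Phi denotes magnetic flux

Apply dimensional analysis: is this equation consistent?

Yes

A (area) has dimensions [L^2].
B (magnetic field) has dimensions [I^-1 M T^-2].
Phi (magnetic flux) has dimensions [I^-1 L^2 M T^-2].

Left side: [I^-1 L^2 M T^-2]
Right side: [I^-1 L^2 M T^-2]

Both sides have the same dimensions, so the equation is dimensionally consistent.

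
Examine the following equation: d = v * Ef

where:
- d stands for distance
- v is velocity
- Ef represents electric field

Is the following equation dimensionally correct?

No

d (distance) has dimensions [L].
v (velocity) has dimensions [L T^-1].
Ef (electric field) has dimensions [I^-1 L M T^-3].

Left side: [L]
Right side: [I^-1 L^2 M T^-4]

The two sides have different dimensions, so the equation is NOT dimensionally consistent.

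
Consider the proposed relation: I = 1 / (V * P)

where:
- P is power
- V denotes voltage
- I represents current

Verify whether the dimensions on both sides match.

No

P (power) has dimensions [L^2 M T^-3].
V (voltage) has dimensions [I^-1 L^2 M T^-3].
I (current) has dimensions [I].

Left side: [I]
Right side: [I L^-4 M^-2 T^6]

The two sides have different dimensions, so the equation is NOT dimensionally consistent.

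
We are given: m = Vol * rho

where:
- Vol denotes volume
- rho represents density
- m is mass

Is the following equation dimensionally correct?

Yes

Vol (volume) has dimensions [L^3].
rho (density) has dimensions [L^-3 M].
m (mass) has dimensions [M].

Left side: [M]
Right side: [M]

Both sides have the same dimensions, so the equation is dimensionally consistent.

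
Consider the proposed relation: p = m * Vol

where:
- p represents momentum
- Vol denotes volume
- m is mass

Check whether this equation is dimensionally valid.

No

p (momentum) has dimensions [L M T^-1].
Vol (volume) has dimensions [L^3].
m (mass) has dimensions [M].

Left side: [L M T^-1]
Right side: [L^3 M]

The two sides have different dimensions, so the equation is NOT dimensionally consistent.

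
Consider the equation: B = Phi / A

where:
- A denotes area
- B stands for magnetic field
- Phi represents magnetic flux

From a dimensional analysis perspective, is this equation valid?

Yes

A (area) has dimensions [L^2].
B (magnetic field) has dimensions [I^-1 M T^-2].
Phi (magnetic flux) has dimensions [I^-1 L^2 M T^-2].

Left side: [I^-1 M T^-2]
Right side: [I^-1 M T^-2]

Both sides have the same dimensions, so the equation is dimensionally consistent.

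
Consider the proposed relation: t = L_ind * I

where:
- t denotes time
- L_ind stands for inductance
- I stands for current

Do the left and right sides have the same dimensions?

No

t (time) has dimensions [T].
L_ind (inductance) has dimensions [I^-2 L^2 M T^-2].
I (current) has dimensions [I].

Left side: [T]
Right side: [I^-1 L^2 M T^-2]

The two sides have different dimensions, so the equation is NOT dimensionally consistent.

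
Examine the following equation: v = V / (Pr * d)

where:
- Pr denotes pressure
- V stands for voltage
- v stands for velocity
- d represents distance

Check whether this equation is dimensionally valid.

No

Pr (pressure) has dimensions [L^-1 M T^-2].
V (voltage) has dimensions [I^-1 L^2 M T^-3].
v (velocity) has dimensions [L T^-1].
d (distance) has dimensions [L].

Left side: [L T^-1]
Right side: [I^-1 L^2 T^-1]

The two sides have different dimensions, so the equation is NOT dimensionally consistent.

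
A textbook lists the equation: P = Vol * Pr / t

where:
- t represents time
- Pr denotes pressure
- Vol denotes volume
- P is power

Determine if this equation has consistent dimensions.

Yes

t (time) has dimensions [T].
Pr (pressure) has dimensions [L^-1 M T^-2].
Vol (volume) has dimensions [L^3].
P (power) has dimensions [L^2 M T^-3].

Left side: [L^2 M T^-3]
Right side: [L^2 M T^-3]

Both sides have the same dimensions, so the equation is dimensionally consistent.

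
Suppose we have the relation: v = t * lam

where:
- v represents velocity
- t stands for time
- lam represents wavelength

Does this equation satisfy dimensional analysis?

No

v (velocity) has dimensions [L T^-1].
t (time) has dimensions [T].
lam (wavelength) has dimensions [L].

Left side: [L T^-1]
Right side: [L T]

The two sides have different dimensions, so the equation is NOT dimensionally consistent.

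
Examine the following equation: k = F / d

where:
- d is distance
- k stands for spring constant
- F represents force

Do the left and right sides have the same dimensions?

Yes

d (distance) has dimensions [L].
k (spring constant) has dimensions [M T^-2].
F (force) has dimensions [L M T^-2].

Left side: [M T^-2]
Right side: [M T^-2]

Both sides have the same dimensions, so the equation is dimensionally consistent.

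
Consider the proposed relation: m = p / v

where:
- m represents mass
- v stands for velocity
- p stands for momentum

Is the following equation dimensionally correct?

Yes

m (mass) has dimensions [M].
v (velocity) has dimensions [L T^-1].
p (momentum) has dimensions [L M T^-1].

Left side: [M]
Right side: [M]

Both sides have the same dimensions, so the equation is dimensionally consistent.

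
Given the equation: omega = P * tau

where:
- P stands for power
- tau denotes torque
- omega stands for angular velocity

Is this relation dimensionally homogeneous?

No

P (power) has dimensions [L^2 M T^-3].
tau (torque) has dimensions [L^2 M T^-2].
omega (angular velocity) has dimensions [T^-1].

Left side: [T^-1]
Right side: [L^4 M^2 T^-5]

The two sides have different dimensions, so the equation is NOT dimensionally consistent.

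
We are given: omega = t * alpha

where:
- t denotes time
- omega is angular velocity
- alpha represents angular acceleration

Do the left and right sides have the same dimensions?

Yes

t (time) has dimensions [T].
omega (angular velocity) has dimensions [T^-1].
alpha (angular acceleration) has dimensions [T^-2].

Left side: [T^-1]
Right side: [T^-1]

Both sides have the same dimensions, so the equation is dimensionally consistent.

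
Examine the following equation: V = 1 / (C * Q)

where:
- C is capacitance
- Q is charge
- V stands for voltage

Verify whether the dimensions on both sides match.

No

C (capacitance) has dimensions [I^2 L^-2 M^-1 T^4].
Q (charge) has dimensions [I T].
V (voltage) has dimensions [I^-1 L^2 M T^-3].

Left side: [I^-1 L^2 M T^-3]
Right side: [I^-3 L^2 M T^-5]

The two sides have different dimensions, so the equation is NOT dimensionally consistent.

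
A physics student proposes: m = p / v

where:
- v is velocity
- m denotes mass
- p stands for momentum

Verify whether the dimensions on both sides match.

Yes

v (velocity) has dimensions [L T^-1].
m (mass) has dimensions [M].
p (momentum) has dimensions [L M T^-1].

Left side: [M]
Right side: [M]

Both sides have the same dimensions, so the equation is dimensionally consistent.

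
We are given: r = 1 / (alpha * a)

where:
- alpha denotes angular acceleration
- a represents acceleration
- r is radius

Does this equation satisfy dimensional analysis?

No

alpha (angular acceleration) has dimensions [T^-2].
a (acceleration) has dimensions [L T^-2].
r (radius) has dimensions [L].

Left side: [L]
Right side: [L^-1 T^4]

The two sides have different dimensions, so the equation is NOT dimensionally consistent.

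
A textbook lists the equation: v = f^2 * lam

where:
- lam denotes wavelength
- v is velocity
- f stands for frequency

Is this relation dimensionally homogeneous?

No

lam (wavelength) has dimensions [L].
v (velocity) has dimensions [L T^-1].
f (frequency) has dimensions [T^-1].

Left side: [L T^-1]
Right side: [L T^-2]

The two sides have different dimensions, so the equation is NOT dimensionally consistent.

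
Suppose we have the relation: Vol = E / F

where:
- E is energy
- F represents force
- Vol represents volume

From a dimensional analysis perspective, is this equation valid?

No

E (energy) has dimensions [L^2 M T^-2].
F (force) has dimensions [L M T^-2].
Vol (volume) has dimensions [L^3].

Left side: [L^3]
Right side: [L]

The two sides have different dimensions, so the equation is NOT dimensionally consistent.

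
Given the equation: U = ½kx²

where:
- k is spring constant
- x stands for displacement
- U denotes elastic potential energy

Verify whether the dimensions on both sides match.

Yes

k (spring constant) has dimensions [M T^-2].
x (displacement) has dimensions [L].
U (elastic potential energy) has dimensions [L^2 M T^-2].

Left side: [L^2 M T^-2]
Right side: [L^2 M T^-2]

Both sides have the same dimensions, so the equation is dimensionally consistent.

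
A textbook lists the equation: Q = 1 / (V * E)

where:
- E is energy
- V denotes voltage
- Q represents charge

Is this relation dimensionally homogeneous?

No

E (energy) has dimensions [L^2 M T^-2].
V (voltage) has dimensions [I^-1 L^2 M T^-3].
Q (charge) has dimensions [I T].

Left side: [I T]
Right side: [I L^-4 M^-2 T^5]

The two sides have different dimensions, so the equation is NOT dimensionally consistent.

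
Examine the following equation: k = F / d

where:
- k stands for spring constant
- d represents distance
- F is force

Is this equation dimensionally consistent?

Yes

k (spring constant) has dimensions [M T^-2].
d (distance) has dimensions [L].
F (force) has dimensions [L M T^-2].

Left side: [M T^-2]
Right side: [M T^-2]

Both sides have the same dimensions, so the equation is dimensionally consistent.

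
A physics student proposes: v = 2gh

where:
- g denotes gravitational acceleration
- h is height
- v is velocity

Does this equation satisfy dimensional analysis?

No

g (gravitational acceleration) has dimensions [L T^-2].
h (height) has dimensions [L].
v (velocity) has dimensions [L T^-1].

Left side: [L T^-1]
Right side: [L^2 T^-2]

The two sides have different dimensions, so the equation is NOT dimensionally consistent.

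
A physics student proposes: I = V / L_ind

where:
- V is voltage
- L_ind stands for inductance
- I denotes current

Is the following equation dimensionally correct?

No

V (voltage) has dimensions [I^-1 L^2 M T^-3].
L_ind (inductance) has dimensions [I^-2 L^2 M T^-2].
I (current) has dimensions [I].

Left side: [I]
Right side: [I T^-1]

The two sides have different dimensions, so the equation is NOT dimensionally consistent.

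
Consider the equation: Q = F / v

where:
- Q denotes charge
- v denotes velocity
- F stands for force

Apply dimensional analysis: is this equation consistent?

No

Q (charge) has dimensions [I T].
v (velocity) has dimensions [L T^-1].
F (force) has dimensions [L M T^-2].

Left side: [I T]
Right side: [M T^-1]

The two sides have different dimensions, so the equation is NOT dimensionally consistent.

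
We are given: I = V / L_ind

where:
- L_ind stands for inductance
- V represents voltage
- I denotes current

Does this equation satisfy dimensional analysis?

No

L_ind (inductance) has dimensions [I^-2 L^2 M T^-2].
V (voltage) has dimensions [I^-1 L^2 M T^-3].
I (current) has dimensions [I].

Left side: [I]
Right side: [I T^-1]

The two sides have different dimensions, so the equation is NOT dimensionally consistent.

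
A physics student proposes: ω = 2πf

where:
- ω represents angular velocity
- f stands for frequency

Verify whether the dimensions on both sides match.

Yes

ω (angular velocity) has dimensions [T^-1].
f (frequency) has dimensions [T^-1].

Left side: [T^-1]
Right side: [T^-1]

Both sides have the same dimensions, so the equation is dimensionally consistent.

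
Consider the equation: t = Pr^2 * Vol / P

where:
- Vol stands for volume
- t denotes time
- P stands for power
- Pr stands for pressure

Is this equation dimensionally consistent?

No

Vol (volume) has dimensions [L^3].
t (time) has dimensions [T].
P (power) has dimensions [L^2 M T^-3].
Pr (pressure) has dimensions [L^-1 M T^-2].

Left side: [T]
Right side: [L^-1 M T^-1]

The two sides have different dimensions, so the equation is NOT dimensionally consistent.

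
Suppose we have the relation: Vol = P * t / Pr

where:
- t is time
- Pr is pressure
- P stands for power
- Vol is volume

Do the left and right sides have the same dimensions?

Yes

t (time) has dimensions [T].
Pr (pressure) has dimensions [L^-1 M T^-2].
P (power) has dimensions [L^2 M T^-3].
Vol (volume) has dimensions [L^3].

Left side: [L^3]
Right side: [L^3]

Both sides have the same dimensions, so the equation is dimensionally consistent.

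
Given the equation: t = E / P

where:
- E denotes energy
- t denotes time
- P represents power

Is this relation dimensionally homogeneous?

Yes

E (energy) has dimensions [L^2 M T^-2].
t (time) has dimensions [T].
P (power) has dimensions [L^2 M T^-3].

Left side: [T]
Right side: [T]

Both sides have the same dimensions, so the equation is dimensionally consistent.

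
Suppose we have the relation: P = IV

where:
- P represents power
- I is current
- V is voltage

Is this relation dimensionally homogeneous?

Yes

P (power) has dimensions [L^2 M T^-3].
I (current) has dimensions [I].
V (voltage) has dimensions [I^-1 L^2 M T^-3].

Left side: [L^2 M T^-3]
Right side: [L^2 M T^-3]

Both sides have the same dimensions, so the equation is dimensionally consistent.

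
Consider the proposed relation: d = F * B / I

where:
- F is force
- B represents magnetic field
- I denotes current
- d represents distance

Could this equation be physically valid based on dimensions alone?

No

F (force) has dimensions [L M T^-2].
B (magnetic field) has dimensions [I^-1 M T^-2].
I (current) has dimensions [I].
d (distance) has dimensions [L].

Left side: [L]
Right side: [I^-2 L M^2 T^-4]

The two sides have different dimensions, so the equation is NOT dimensionally consistent.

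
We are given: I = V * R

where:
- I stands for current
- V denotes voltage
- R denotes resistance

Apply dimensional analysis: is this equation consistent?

No

I (current) has dimensions [I].
V (voltage) has dimensions [I^-1 L^2 M T^-3].
R (resistance) has dimensions [I^-2 L^2 M T^-3].

Left side: [I]
Right side: [I^-3 L^4 M^2 T^-6]

The two sides have different dimensions, so the equation is NOT dimensionally consistent.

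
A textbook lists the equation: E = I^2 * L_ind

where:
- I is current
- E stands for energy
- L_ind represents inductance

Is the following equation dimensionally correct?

Yes

I (current) has dimensions [I].
E (energy) has dimensions [L^2 M T^-2].
L_ind (inductance) has dimensions [I^-2 L^2 M T^-2].

Left side: [L^2 M T^-2]
Right side: [L^2 M T^-2]

Both sides have the same dimensions, so the equation is dimensionally consistent.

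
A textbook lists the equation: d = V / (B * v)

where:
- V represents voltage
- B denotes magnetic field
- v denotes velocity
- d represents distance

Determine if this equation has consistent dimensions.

Yes

V (voltage) has dimensions [I^-1 L^2 M T^-3].
B (magnetic field) has dimensions [I^-1 M T^-2].
v (velocity) has dimensions [L T^-1].
d (distance) has dimensions [L].

Left side: [L]
Right side: [L]

Both sides have the same dimensions, so the equation is dimensionally consistent.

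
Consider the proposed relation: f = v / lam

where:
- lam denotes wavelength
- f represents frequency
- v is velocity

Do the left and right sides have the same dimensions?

Yes

lam (wavelength) has dimensions [L].
f (frequency) has dimensions [T^-1].
v (velocity) has dimensions [L T^-1].

Left side: [T^-1]
Right side: [T^-1]

Both sides have the same dimensions, so the equation is dimensionally consistent.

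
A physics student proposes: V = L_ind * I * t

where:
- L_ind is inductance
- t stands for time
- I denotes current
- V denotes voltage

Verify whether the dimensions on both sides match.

No

L_ind (inductance) has dimensions [I^-2 L^2 M T^-2].
t (time) has dimensions [T].
I (current) has dimensions [I].
V (voltage) has dimensions [I^-1 L^2 M T^-3].

Left side: [I^-1 L^2 M T^-3]
Right side: [I^-1 L^2 M T^-1]

The two sides have different dimensions, so the equation is NOT dimensionally consistent.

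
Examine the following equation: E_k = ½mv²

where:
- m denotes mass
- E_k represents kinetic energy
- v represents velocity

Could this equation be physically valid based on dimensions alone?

Yes

m (mass) has dimensions [M].
E_k (kinetic energy) has dimensions [L^2 M T^-2].
v (velocity) has dimensions [L T^-1].

Left side: [L^2 M T^-2]
Right side: [L^2 M T^-2]

Both sides have the same dimensions, so the equation is dimensionally consistent.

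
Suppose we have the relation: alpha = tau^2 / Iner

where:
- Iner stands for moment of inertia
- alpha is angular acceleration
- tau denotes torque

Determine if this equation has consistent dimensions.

No

Iner (moment of inertia) has dimensions [L^2 M].
alpha (angular acceleration) has dimensions [T^-2].
tau (torque) has dimensions [L^2 M T^-2].

Left side: [T^-2]
Right side: [L^2 M T^-4]

The two sides have different dimensions, so the equation is NOT dimensionally consistent.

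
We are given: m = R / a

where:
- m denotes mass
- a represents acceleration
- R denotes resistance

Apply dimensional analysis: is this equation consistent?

No

m (mass) has dimensions [M].
a (acceleration) has dimensions [L T^-2].
R (resistance) has dimensions [I^-2 L^2 M T^-3].

Left side: [M]
Right side: [I^-2 L M T^-1]

The two sides have different dimensions, so the equation is NOT dimensionally consistent.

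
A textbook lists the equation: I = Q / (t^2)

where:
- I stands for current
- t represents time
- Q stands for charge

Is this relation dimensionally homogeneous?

No

I (current) has dimensions [I].
t (time) has dimensions [T].
Q (charge) has dimensions [I T].

Left side: [I]
Right side: [I T^-1]

The two sides have different dimensions, so the equation is NOT dimensionally consistent.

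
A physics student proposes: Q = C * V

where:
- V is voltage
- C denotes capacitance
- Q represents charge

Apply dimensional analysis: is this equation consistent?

Yes

V (voltage) has dimensions [I^-1 L^2 M T^-3].
C (capacitance) has dimensions [I^2 L^-2 M^-1 T^4].
Q (charge) has dimensions [I T].

Left side: [I T]
Right side: [I T]

Both sides have the same dimensions, so the equation is dimensionally consistent.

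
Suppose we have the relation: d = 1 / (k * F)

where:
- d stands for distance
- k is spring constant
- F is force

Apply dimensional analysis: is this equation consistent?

No

d (distance) has dimensions [L].
k (spring constant) has dimensions [M T^-2].
F (force) has dimensions [L M T^-2].

Left side: [L]
Right side: [L^-1 M^-2 T^4]

The two sides have different dimensions, so the equation is NOT dimensionally consistent.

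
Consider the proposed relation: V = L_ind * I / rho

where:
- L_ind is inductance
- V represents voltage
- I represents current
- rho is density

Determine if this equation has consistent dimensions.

No

L_ind (inductance) has dimensions [I^-2 L^2 M T^-2].
V (voltage) has dimensions [I^-1 L^2 M T^-3].
I (current) has dimensions [I].
rho (density) has dimensions [L^-3 M].

Left side: [I^-1 L^2 M T^-3]
Right side: [I^-1 L^5 T^-2]

The two sides have different dimensions, so the equation is NOT dimensionally consistent.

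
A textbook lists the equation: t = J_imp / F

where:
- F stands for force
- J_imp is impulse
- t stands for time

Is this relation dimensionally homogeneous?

Yes

F (force) has dimensions [L M T^-2].
J_imp (impulse) has dimensions [L M T^-1].
t (time) has dimensions [T].

Left side: [T]
Right side: [T]

Both sides have the same dimensions, so the equation is dimensionally consistent.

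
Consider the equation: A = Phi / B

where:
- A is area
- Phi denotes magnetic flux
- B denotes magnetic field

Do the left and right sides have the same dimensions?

Yes

A (area) has dimensions [L^2].
Phi (magnetic flux) has dimensions [I^-1 L^2 M T^-2].
B (magnetic field) has dimensions [I^-1 M T^-2].

Left side: [L^2]
Right side: [L^2]

Both sides have the same dimensions, so the equation is dimensionally consistent.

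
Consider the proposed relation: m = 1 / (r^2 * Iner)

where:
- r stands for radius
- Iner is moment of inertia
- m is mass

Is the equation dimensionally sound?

No

r (radius) has dimensions [L].
Iner (moment of inertia) has dimensions [L^2 M].
m (mass) has dimensions [M].

Left side: [M]
Right side: [L^-4 M^-1]

The two sides have different dimensions, so the equation is NOT dimensionally consistent.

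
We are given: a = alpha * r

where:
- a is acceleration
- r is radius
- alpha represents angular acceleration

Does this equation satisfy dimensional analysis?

Yes

a (acceleration) has dimensions [L T^-2].
r (radius) has dimensions [L].
alpha (angular acceleration) has dimensions [T^-2].

Left side: [L T^-2]
Right side: [L T^-2]

Both sides have the same dimensions, so the equation is dimensionally consistent.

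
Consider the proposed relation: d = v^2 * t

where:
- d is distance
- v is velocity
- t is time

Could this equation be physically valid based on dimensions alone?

No

d (distance) has dimensions [L].
v (velocity) has dimensions [L T^-1].
t (time) has dimensions [T].

Left side: [L]
Right side: [L^2 T^-1]

The two sides have different dimensions, so the equation is NOT dimensionally consistent.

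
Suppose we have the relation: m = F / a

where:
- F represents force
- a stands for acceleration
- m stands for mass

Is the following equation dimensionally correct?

Yes

F (force) has dimensions [L M T^-2].
a (acceleration) has dimensions [L T^-2].
m (mass) has dimensions [M].

Left side: [M]
Right side: [M]

Both sides have the same dimensions, so the equation is dimensionally consistent.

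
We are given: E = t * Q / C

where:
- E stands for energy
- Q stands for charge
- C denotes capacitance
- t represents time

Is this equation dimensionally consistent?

No

E (energy) has dimensions [L^2 M T^-2].
Q (charge) has dimensions [I T].
C (capacitance) has dimensions [I^2 L^-2 M^-1 T^4].
t (time) has dimensions [T].

Left side: [L^2 M T^-2]
Right side: [I^-1 L^2 M T^-2]

The two sides have different dimensions, so the equation is NOT dimensionally consistent.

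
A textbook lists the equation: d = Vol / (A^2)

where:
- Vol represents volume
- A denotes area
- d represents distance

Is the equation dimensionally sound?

No

Vol (volume) has dimensions [L^3].
A (area) has dimensions [L^2].
d (distance) has dimensions [L].

Left side: [L]
Right side: [L^-1]

The two sides have different dimensions, so the equation is NOT dimensionally consistent.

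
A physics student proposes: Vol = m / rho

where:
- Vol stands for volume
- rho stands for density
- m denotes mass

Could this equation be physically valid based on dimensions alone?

Yes

Vol (volume) has dimensions [L^3].
rho (density) has dimensions [L^-3 M].
m (mass) has dimensions [M].

Left side: [L^3]
Right side: [L^3]

Both sides have the same dimensions, so the equation is dimensionally consistent.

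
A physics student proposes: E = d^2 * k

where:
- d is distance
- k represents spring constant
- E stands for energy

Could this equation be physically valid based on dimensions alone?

Yes

d (distance) has dimensions [L].
k (spring constant) has dimensions [M T^-2].
E (energy) has dimensions [L^2 M T^-2].

Left side: [L^2 M T^-2]
Right side: [L^2 M T^-2]

Both sides have the same dimensions, so the equation is dimensionally consistent.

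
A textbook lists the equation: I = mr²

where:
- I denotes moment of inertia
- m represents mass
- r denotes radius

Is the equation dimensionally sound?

Yes

I (moment of inertia) has dimensions [L^2 M].
m (mass) has dimensions [M].
r (radius) has dimensions [L].

Left side: [L^2 M]
Right side: [L^2 M]

Both sides have the same dimensions, so the equation is dimensionally consistent.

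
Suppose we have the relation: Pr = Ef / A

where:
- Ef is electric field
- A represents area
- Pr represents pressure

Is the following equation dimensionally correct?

No

Ef (electric field) has dimensions [I^-1 L M T^-3].
A (area) has dimensions [L^2].
Pr (pressure) has dimensions [L^-1 M T^-2].

Left side: [L^-1 M T^-2]
Right side: [I^-1 L^-1 M T^-3]

The two sides have different dimensions, so the equation is NOT dimensionally consistent.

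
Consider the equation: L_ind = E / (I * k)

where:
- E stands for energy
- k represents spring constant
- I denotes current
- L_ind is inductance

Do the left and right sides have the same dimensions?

No

E (energy) has dimensions [L^2 M T^-2].
k (spring constant) has dimensions [M T^-2].
I (current) has dimensions [I].
L_ind (inductance) has dimensions [I^-2 L^2 M T^-2].

Left side: [I^-2 L^2 M T^-2]
Right side: [I^-1 L^2]

The two sides have different dimensions, so the equation is NOT dimensionally consistent.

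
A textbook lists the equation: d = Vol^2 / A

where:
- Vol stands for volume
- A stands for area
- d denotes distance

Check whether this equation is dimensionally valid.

No

Vol (volume) has dimensions [L^3].
A (area) has dimensions [L^2].
d (distance) has dimensions [L].

Left side: [L]
Right side: [L^4]

The two sides have different dimensions, so the equation is NOT dimensionally consistent.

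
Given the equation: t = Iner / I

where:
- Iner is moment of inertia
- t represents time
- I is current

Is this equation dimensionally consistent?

No

Iner (moment of inertia) has dimensions [L^2 M].
t (time) has dimensions [T].
I (current) has dimensions [I].

Left side: [T]
Right side: [I^-1 L^2 M]

The two sides have different dimensions, so the equation is NOT dimensionally consistent.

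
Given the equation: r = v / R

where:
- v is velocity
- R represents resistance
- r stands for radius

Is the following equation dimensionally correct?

No

v (velocity) has dimensions [L T^-1].
R (resistance) has dimensions [I^-2 L^2 M T^-3].
r (radius) has dimensions [L].

Left side: [L]
Right side: [I^2 L^-1 M^-1 T^2]

The two sides have different dimensions, so the equation is NOT dimensionally consistent.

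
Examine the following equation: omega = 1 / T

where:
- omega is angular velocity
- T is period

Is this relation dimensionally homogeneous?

Yes

omega (angular velocity) has dimensions [T^-1].
T (period) has dimensions [T].

Left side: [T^-1]
Right side: [T^-1]

Both sides have the same dimensions, so the equation is dimensionally consistent.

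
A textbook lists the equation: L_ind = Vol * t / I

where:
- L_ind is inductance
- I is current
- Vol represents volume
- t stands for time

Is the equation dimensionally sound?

No

L_ind (inductance) has dimensions [I^-2 L^2 M T^-2].
I (current) has dimensions [I].
Vol (volume) has dimensions [L^3].
t (time) has dimensions [T].

Left side: [I^-2 L^2 M T^-2]
Right side: [I^-1 L^3 T]

The two sides have different dimensions, so the equation is NOT dimensionally consistent.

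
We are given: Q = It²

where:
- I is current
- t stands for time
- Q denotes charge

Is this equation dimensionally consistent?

No

I (current) has dimensions [I].
t (time) has dimensions [T].
Q (charge) has dimensions [I T].

Left side: [I T]
Right side: [I T^2]

The two sides have different dimensions, so the equation is NOT dimensionally consistent.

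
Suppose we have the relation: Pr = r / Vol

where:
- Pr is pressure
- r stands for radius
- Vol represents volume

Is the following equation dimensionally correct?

No

Pr (pressure) has dimensions [L^-1 M T^-2].
r (radius) has dimensions [L].
Vol (volume) has dimensions [L^3].

Left side: [L^-1 M T^-2]
Right side: [L^-2]

The two sides have different dimensions, so the equation is NOT dimensionally consistent.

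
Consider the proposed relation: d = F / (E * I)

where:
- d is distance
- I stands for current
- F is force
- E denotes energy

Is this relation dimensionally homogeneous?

No

d (distance) has dimensions [L].
I (current) has dimensions [I].
F (force) has dimensions [L M T^-2].
E (energy) has dimensions [L^2 M T^-2].

Left side: [L]
Right side: [I^-1 L^-1]

The two sides have different dimensions, so the equation is NOT dimensionally consistent.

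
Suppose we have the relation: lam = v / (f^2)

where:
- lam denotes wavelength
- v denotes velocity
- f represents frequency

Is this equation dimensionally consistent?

No

lam (wavelength) has dimensions [L].
v (velocity) has dimensions [L T^-1].
f (frequency) has dimensions [T^-1].

Left side: [L]
Right side: [L T]

The two sides have different dimensions, so the equation is NOT dimensionally consistent.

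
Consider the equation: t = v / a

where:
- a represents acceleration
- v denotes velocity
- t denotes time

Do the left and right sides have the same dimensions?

Yes

a (acceleration) has dimensions [L T^-2].
v (velocity) has dimensions [L T^-1].
t (time) has dimensions [T].

Left side: [T]
Right side: [T]

Both sides have the same dimensions, so the equation is dimensionally consistent.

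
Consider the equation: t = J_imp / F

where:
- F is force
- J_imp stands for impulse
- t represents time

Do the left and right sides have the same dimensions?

Yes

F (force) has dimensions [L M T^-2].
J_imp (impulse) has dimensions [L M T^-1].
t (time) has dimensions [T].

Left side: [T]
Right side: [T]

Both sides have the same dimensions, so the equation is dimensionally consistent.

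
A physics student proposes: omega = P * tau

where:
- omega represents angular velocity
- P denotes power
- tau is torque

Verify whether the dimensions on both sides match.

No

omega (angular velocity) has dimensions [T^-1].
P (power) has dimensions [L^2 M T^-3].
tau (torque) has dimensions [L^2 M T^-2].

Left side: [T^-1]
Right side: [L^4 M^2 T^-5]

The two sides have different dimensions, so the equation is NOT dimensionally consistent.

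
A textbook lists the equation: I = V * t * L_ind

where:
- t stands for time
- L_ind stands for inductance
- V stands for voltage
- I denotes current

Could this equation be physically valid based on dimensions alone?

No

t (time) has dimensions [T].
L_ind (inductance) has dimensions [I^-2 L^2 M T^-2].
V (voltage) has dimensions [I^-1 L^2 M T^-3].
I (current) has dimensions [I].

Left side: [I]
Right side: [I^-3 L^4 M^2 T^-4]

The two sides have different dimensions, so the equation is NOT dimensionally consistent.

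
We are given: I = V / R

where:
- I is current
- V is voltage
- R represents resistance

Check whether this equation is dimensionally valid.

Yes

I (current) has dimensions [I].
V (voltage) has dimensions [I^-1 L^2 M T^-3].
R (resistance) has dimensions [I^-2 L^2 M T^-3].

Left side: [I]
Right side: [I]

Both sides have the same dimensions, so the equation is dimensionally consistent.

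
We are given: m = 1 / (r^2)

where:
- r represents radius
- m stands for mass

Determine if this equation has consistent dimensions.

No

r (radius) has dimensions [L].
m (mass) has dimensions [M].

Left side: [M]
Right side: [L^-2]

The two sides have different dimensions, so the equation is NOT dimensionally consistent.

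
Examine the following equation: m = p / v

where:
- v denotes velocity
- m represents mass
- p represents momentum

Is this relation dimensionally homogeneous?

Yes

v (velocity) has dimensions [L T^-1].
m (mass) has dimensions [M].
p (momentum) has dimensions [L M T^-1].

Left side: [M]
Right side: [M]

Both sides have the same dimensions, so the equation is dimensionally consistent.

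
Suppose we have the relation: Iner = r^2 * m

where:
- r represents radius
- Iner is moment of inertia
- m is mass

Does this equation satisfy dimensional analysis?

Yes

r (radius) has dimensions [L].
Iner (moment of inertia) has dimensions [L^2 M].
m (mass) has dimensions [M].

Left side: [L^2 M]
Right side: [L^2 M]

Both sides have the same dimensions, so the equation is dimensionally consistent.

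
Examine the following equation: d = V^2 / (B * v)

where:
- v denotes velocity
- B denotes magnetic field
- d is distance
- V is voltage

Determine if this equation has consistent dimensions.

No

v (velocity) has dimensions [L T^-1].
B (magnetic field) has dimensions [I^-1 M T^-2].
d (distance) has dimensions [L].
V (voltage) has dimensions [I^-1 L^2 M T^-3].

Left side: [L]
Right side: [I^-1 L^3 M T^-3]

The two sides have different dimensions, so the equation is NOT dimensionally consistent.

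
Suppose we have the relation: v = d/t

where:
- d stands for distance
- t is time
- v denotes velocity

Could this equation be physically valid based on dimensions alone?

Yes

d (distance) has dimensions [L].
t (time) has dimensions [T].
v (velocity) has dimensions [L T^-1].

Left side: [L T^-1]
Right side: [L T^-1]

Both sides have the same dimensions, so the equation is dimensionally consistent.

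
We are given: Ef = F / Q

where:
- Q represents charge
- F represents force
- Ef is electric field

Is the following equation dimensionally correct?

Yes

Q (charge) has dimensions [I T].
F (force) has dimensions [L M T^-2].
Ef (electric field) has dimensions [I^-1 L M T^-3].

Left side: [I^-1 L M T^-3]
Right side: [I^-1 L M T^-3]

Both sides have the same dimensions, so the equation is dimensionally consistent.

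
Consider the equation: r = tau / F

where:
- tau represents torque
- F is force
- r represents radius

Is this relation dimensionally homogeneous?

Yes

tau (torque) has dimensions [L^2 M T^-2].
F (force) has dimensions [L M T^-2].
r (radius) has dimensions [L].

Left side: [L]
Right side: [L]

Both sides have the same dimensions, so the equation is dimensionally consistent.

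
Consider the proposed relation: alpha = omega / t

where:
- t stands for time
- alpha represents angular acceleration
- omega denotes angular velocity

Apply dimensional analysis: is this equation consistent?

Yes

t (time) has dimensions [T].
alpha (angular acceleration) has dimensions [T^-2].
omega (angular velocity) has dimensions [T^-1].

Left side: [T^-2]
Right side: [T^-2]

Both sides have the same dimensions, so the equation is dimensionally consistent.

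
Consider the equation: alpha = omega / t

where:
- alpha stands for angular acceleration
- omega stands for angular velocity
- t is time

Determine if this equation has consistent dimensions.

Yes

alpha (angular acceleration) has dimensions [T^-2].
omega (angular velocity) has dimensions [T^-1].
t (time) has dimensions [T].

Left side: [T^-2]
Right side: [T^-2]

Both sides have the same dimensions, so the equation is dimensionally consistent.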